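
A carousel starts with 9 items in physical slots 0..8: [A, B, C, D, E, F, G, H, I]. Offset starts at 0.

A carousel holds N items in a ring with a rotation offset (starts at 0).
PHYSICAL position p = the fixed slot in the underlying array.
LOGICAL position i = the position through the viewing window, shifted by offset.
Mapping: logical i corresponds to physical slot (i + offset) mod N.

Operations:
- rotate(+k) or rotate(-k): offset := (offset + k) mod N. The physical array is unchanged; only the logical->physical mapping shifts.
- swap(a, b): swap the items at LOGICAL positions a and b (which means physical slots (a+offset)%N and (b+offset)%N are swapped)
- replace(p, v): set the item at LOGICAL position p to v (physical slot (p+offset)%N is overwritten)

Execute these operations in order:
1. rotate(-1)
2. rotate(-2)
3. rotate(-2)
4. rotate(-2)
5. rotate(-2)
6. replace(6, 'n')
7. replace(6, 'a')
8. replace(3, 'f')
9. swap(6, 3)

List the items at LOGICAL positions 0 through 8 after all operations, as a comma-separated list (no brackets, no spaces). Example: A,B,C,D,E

After op 1 (rotate(-1)): offset=8, physical=[A,B,C,D,E,F,G,H,I], logical=[I,A,B,C,D,E,F,G,H]
After op 2 (rotate(-2)): offset=6, physical=[A,B,C,D,E,F,G,H,I], logical=[G,H,I,A,B,C,D,E,F]
After op 3 (rotate(-2)): offset=4, physical=[A,B,C,D,E,F,G,H,I], logical=[E,F,G,H,I,A,B,C,D]
After op 4 (rotate(-2)): offset=2, physical=[A,B,C,D,E,F,G,H,I], logical=[C,D,E,F,G,H,I,A,B]
After op 5 (rotate(-2)): offset=0, physical=[A,B,C,D,E,F,G,H,I], logical=[A,B,C,D,E,F,G,H,I]
After op 6 (replace(6, 'n')): offset=0, physical=[A,B,C,D,E,F,n,H,I], logical=[A,B,C,D,E,F,n,H,I]
After op 7 (replace(6, 'a')): offset=0, physical=[A,B,C,D,E,F,a,H,I], logical=[A,B,C,D,E,F,a,H,I]
After op 8 (replace(3, 'f')): offset=0, physical=[A,B,C,f,E,F,a,H,I], logical=[A,B,C,f,E,F,a,H,I]
After op 9 (swap(6, 3)): offset=0, physical=[A,B,C,a,E,F,f,H,I], logical=[A,B,C,a,E,F,f,H,I]

Answer: A,B,C,a,E,F,f,H,I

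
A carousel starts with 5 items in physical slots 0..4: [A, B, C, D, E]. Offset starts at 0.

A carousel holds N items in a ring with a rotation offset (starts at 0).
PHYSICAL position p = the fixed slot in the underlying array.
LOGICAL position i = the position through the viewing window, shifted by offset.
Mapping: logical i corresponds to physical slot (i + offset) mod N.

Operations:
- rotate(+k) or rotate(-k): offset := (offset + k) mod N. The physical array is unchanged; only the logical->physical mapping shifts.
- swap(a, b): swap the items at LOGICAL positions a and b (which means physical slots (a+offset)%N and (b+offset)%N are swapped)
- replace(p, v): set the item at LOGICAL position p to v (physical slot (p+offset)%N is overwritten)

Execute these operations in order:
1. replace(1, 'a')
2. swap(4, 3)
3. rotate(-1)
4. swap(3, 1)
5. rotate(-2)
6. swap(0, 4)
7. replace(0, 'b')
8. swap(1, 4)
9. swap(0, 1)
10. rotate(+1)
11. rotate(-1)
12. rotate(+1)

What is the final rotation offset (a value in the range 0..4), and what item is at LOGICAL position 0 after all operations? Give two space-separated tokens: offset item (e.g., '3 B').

After op 1 (replace(1, 'a')): offset=0, physical=[A,a,C,D,E], logical=[A,a,C,D,E]
After op 2 (swap(4, 3)): offset=0, physical=[A,a,C,E,D], logical=[A,a,C,E,D]
After op 3 (rotate(-1)): offset=4, physical=[A,a,C,E,D], logical=[D,A,a,C,E]
After op 4 (swap(3, 1)): offset=4, physical=[C,a,A,E,D], logical=[D,C,a,A,E]
After op 5 (rotate(-2)): offset=2, physical=[C,a,A,E,D], logical=[A,E,D,C,a]
After op 6 (swap(0, 4)): offset=2, physical=[C,A,a,E,D], logical=[a,E,D,C,A]
After op 7 (replace(0, 'b')): offset=2, physical=[C,A,b,E,D], logical=[b,E,D,C,A]
After op 8 (swap(1, 4)): offset=2, physical=[C,E,b,A,D], logical=[b,A,D,C,E]
After op 9 (swap(0, 1)): offset=2, physical=[C,E,A,b,D], logical=[A,b,D,C,E]
After op 10 (rotate(+1)): offset=3, physical=[C,E,A,b,D], logical=[b,D,C,E,A]
After op 11 (rotate(-1)): offset=2, physical=[C,E,A,b,D], logical=[A,b,D,C,E]
After op 12 (rotate(+1)): offset=3, physical=[C,E,A,b,D], logical=[b,D,C,E,A]

Answer: 3 b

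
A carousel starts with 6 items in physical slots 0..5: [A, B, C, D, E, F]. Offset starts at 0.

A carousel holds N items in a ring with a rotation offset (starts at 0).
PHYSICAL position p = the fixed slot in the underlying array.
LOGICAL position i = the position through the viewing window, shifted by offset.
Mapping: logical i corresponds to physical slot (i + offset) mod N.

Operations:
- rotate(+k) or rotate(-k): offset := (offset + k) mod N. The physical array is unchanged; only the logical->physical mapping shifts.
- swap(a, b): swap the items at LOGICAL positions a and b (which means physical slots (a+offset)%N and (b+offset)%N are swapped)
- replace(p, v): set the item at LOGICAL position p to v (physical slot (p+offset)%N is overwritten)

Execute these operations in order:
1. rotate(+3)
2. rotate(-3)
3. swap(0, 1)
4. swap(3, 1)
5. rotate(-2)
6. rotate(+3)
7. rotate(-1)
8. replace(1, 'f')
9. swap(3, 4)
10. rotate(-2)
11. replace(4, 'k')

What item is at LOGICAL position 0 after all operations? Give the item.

After op 1 (rotate(+3)): offset=3, physical=[A,B,C,D,E,F], logical=[D,E,F,A,B,C]
After op 2 (rotate(-3)): offset=0, physical=[A,B,C,D,E,F], logical=[A,B,C,D,E,F]
After op 3 (swap(0, 1)): offset=0, physical=[B,A,C,D,E,F], logical=[B,A,C,D,E,F]
After op 4 (swap(3, 1)): offset=0, physical=[B,D,C,A,E,F], logical=[B,D,C,A,E,F]
After op 5 (rotate(-2)): offset=4, physical=[B,D,C,A,E,F], logical=[E,F,B,D,C,A]
After op 6 (rotate(+3)): offset=1, physical=[B,D,C,A,E,F], logical=[D,C,A,E,F,B]
After op 7 (rotate(-1)): offset=0, physical=[B,D,C,A,E,F], logical=[B,D,C,A,E,F]
After op 8 (replace(1, 'f')): offset=0, physical=[B,f,C,A,E,F], logical=[B,f,C,A,E,F]
After op 9 (swap(3, 4)): offset=0, physical=[B,f,C,E,A,F], logical=[B,f,C,E,A,F]
After op 10 (rotate(-2)): offset=4, physical=[B,f,C,E,A,F], logical=[A,F,B,f,C,E]
After op 11 (replace(4, 'k')): offset=4, physical=[B,f,k,E,A,F], logical=[A,F,B,f,k,E]

Answer: A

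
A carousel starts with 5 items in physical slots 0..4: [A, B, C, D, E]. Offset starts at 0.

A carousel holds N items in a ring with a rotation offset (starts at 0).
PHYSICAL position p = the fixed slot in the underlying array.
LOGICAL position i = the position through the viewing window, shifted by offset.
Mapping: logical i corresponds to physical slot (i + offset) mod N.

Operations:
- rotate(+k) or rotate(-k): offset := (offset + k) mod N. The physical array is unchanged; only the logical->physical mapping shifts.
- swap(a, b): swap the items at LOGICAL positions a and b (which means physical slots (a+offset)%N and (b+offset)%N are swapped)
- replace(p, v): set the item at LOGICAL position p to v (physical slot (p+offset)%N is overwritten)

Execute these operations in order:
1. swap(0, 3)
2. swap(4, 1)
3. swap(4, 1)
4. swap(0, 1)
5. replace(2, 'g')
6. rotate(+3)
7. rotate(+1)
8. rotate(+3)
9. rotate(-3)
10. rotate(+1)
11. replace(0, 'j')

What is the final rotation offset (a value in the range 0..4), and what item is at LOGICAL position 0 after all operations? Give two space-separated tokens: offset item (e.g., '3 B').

After op 1 (swap(0, 3)): offset=0, physical=[D,B,C,A,E], logical=[D,B,C,A,E]
After op 2 (swap(4, 1)): offset=0, physical=[D,E,C,A,B], logical=[D,E,C,A,B]
After op 3 (swap(4, 1)): offset=0, physical=[D,B,C,A,E], logical=[D,B,C,A,E]
After op 4 (swap(0, 1)): offset=0, physical=[B,D,C,A,E], logical=[B,D,C,A,E]
After op 5 (replace(2, 'g')): offset=0, physical=[B,D,g,A,E], logical=[B,D,g,A,E]
After op 6 (rotate(+3)): offset=3, physical=[B,D,g,A,E], logical=[A,E,B,D,g]
After op 7 (rotate(+1)): offset=4, physical=[B,D,g,A,E], logical=[E,B,D,g,A]
After op 8 (rotate(+3)): offset=2, physical=[B,D,g,A,E], logical=[g,A,E,B,D]
After op 9 (rotate(-3)): offset=4, physical=[B,D,g,A,E], logical=[E,B,D,g,A]
After op 10 (rotate(+1)): offset=0, physical=[B,D,g,A,E], logical=[B,D,g,A,E]
After op 11 (replace(0, 'j')): offset=0, physical=[j,D,g,A,E], logical=[j,D,g,A,E]

Answer: 0 j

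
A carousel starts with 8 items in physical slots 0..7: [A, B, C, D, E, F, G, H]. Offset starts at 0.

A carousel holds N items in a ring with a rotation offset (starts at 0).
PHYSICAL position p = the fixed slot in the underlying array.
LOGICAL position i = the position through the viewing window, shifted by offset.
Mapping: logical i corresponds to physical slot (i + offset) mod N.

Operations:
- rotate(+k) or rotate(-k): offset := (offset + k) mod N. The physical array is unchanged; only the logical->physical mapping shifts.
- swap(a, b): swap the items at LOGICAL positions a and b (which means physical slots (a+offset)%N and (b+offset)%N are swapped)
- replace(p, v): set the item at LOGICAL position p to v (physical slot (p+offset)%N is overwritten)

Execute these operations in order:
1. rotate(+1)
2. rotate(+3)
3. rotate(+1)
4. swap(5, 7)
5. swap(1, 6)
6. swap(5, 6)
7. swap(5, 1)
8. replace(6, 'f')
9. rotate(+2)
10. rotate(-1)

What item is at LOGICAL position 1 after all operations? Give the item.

After op 1 (rotate(+1)): offset=1, physical=[A,B,C,D,E,F,G,H], logical=[B,C,D,E,F,G,H,A]
After op 2 (rotate(+3)): offset=4, physical=[A,B,C,D,E,F,G,H], logical=[E,F,G,H,A,B,C,D]
After op 3 (rotate(+1)): offset=5, physical=[A,B,C,D,E,F,G,H], logical=[F,G,H,A,B,C,D,E]
After op 4 (swap(5, 7)): offset=5, physical=[A,B,E,D,C,F,G,H], logical=[F,G,H,A,B,E,D,C]
After op 5 (swap(1, 6)): offset=5, physical=[A,B,E,G,C,F,D,H], logical=[F,D,H,A,B,E,G,C]
After op 6 (swap(5, 6)): offset=5, physical=[A,B,G,E,C,F,D,H], logical=[F,D,H,A,B,G,E,C]
After op 7 (swap(5, 1)): offset=5, physical=[A,B,D,E,C,F,G,H], logical=[F,G,H,A,B,D,E,C]
After op 8 (replace(6, 'f')): offset=5, physical=[A,B,D,f,C,F,G,H], logical=[F,G,H,A,B,D,f,C]
After op 9 (rotate(+2)): offset=7, physical=[A,B,D,f,C,F,G,H], logical=[H,A,B,D,f,C,F,G]
After op 10 (rotate(-1)): offset=6, physical=[A,B,D,f,C,F,G,H], logical=[G,H,A,B,D,f,C,F]

Answer: H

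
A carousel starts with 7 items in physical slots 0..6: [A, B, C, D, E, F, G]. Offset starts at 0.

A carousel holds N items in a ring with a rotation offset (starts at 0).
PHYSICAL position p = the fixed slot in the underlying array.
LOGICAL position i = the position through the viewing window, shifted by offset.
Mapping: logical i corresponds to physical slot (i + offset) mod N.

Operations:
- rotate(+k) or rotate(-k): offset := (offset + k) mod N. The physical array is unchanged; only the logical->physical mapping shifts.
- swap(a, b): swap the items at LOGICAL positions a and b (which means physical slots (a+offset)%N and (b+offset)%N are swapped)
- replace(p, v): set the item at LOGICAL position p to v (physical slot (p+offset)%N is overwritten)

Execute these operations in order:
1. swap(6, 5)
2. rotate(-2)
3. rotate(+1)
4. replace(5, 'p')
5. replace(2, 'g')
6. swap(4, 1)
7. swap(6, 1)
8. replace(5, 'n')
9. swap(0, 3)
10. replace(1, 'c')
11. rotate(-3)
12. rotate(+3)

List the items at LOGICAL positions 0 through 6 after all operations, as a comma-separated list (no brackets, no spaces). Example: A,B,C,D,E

Answer: C,c,g,F,A,n,D

Derivation:
After op 1 (swap(6, 5)): offset=0, physical=[A,B,C,D,E,G,F], logical=[A,B,C,D,E,G,F]
After op 2 (rotate(-2)): offset=5, physical=[A,B,C,D,E,G,F], logical=[G,F,A,B,C,D,E]
After op 3 (rotate(+1)): offset=6, physical=[A,B,C,D,E,G,F], logical=[F,A,B,C,D,E,G]
After op 4 (replace(5, 'p')): offset=6, physical=[A,B,C,D,p,G,F], logical=[F,A,B,C,D,p,G]
After op 5 (replace(2, 'g')): offset=6, physical=[A,g,C,D,p,G,F], logical=[F,A,g,C,D,p,G]
After op 6 (swap(4, 1)): offset=6, physical=[D,g,C,A,p,G,F], logical=[F,D,g,C,A,p,G]
After op 7 (swap(6, 1)): offset=6, physical=[G,g,C,A,p,D,F], logical=[F,G,g,C,A,p,D]
After op 8 (replace(5, 'n')): offset=6, physical=[G,g,C,A,n,D,F], logical=[F,G,g,C,A,n,D]
After op 9 (swap(0, 3)): offset=6, physical=[G,g,F,A,n,D,C], logical=[C,G,g,F,A,n,D]
After op 10 (replace(1, 'c')): offset=6, physical=[c,g,F,A,n,D,C], logical=[C,c,g,F,A,n,D]
After op 11 (rotate(-3)): offset=3, physical=[c,g,F,A,n,D,C], logical=[A,n,D,C,c,g,F]
After op 12 (rotate(+3)): offset=6, physical=[c,g,F,A,n,D,C], logical=[C,c,g,F,A,n,D]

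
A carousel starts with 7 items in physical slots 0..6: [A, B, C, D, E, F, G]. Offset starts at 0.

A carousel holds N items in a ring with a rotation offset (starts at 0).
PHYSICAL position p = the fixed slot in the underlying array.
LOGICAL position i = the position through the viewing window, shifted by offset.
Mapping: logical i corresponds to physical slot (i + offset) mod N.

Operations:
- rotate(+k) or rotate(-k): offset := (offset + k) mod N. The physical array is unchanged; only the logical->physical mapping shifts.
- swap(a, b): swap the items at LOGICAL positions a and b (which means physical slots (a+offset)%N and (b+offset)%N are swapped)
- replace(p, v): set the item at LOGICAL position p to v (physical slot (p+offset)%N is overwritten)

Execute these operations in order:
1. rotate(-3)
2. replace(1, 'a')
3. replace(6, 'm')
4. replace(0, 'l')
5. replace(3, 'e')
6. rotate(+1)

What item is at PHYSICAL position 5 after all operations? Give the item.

After op 1 (rotate(-3)): offset=4, physical=[A,B,C,D,E,F,G], logical=[E,F,G,A,B,C,D]
After op 2 (replace(1, 'a')): offset=4, physical=[A,B,C,D,E,a,G], logical=[E,a,G,A,B,C,D]
After op 3 (replace(6, 'm')): offset=4, physical=[A,B,C,m,E,a,G], logical=[E,a,G,A,B,C,m]
After op 4 (replace(0, 'l')): offset=4, physical=[A,B,C,m,l,a,G], logical=[l,a,G,A,B,C,m]
After op 5 (replace(3, 'e')): offset=4, physical=[e,B,C,m,l,a,G], logical=[l,a,G,e,B,C,m]
After op 6 (rotate(+1)): offset=5, physical=[e,B,C,m,l,a,G], logical=[a,G,e,B,C,m,l]

Answer: a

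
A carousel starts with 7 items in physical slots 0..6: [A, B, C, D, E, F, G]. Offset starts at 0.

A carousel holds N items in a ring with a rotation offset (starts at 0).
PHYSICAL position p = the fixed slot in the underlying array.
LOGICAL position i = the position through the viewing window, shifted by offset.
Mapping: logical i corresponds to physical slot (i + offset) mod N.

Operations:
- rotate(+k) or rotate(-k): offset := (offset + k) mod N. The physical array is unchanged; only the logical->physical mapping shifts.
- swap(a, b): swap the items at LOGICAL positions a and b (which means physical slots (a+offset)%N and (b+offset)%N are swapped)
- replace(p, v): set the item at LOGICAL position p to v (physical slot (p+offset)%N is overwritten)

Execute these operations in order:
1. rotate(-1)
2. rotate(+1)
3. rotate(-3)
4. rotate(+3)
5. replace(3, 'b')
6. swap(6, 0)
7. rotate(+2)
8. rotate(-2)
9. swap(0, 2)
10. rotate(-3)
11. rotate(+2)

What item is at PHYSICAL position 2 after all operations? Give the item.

Answer: G

Derivation:
After op 1 (rotate(-1)): offset=6, physical=[A,B,C,D,E,F,G], logical=[G,A,B,C,D,E,F]
After op 2 (rotate(+1)): offset=0, physical=[A,B,C,D,E,F,G], logical=[A,B,C,D,E,F,G]
After op 3 (rotate(-3)): offset=4, physical=[A,B,C,D,E,F,G], logical=[E,F,G,A,B,C,D]
After op 4 (rotate(+3)): offset=0, physical=[A,B,C,D,E,F,G], logical=[A,B,C,D,E,F,G]
After op 5 (replace(3, 'b')): offset=0, physical=[A,B,C,b,E,F,G], logical=[A,B,C,b,E,F,G]
After op 6 (swap(6, 0)): offset=0, physical=[G,B,C,b,E,F,A], logical=[G,B,C,b,E,F,A]
After op 7 (rotate(+2)): offset=2, physical=[G,B,C,b,E,F,A], logical=[C,b,E,F,A,G,B]
After op 8 (rotate(-2)): offset=0, physical=[G,B,C,b,E,F,A], logical=[G,B,C,b,E,F,A]
After op 9 (swap(0, 2)): offset=0, physical=[C,B,G,b,E,F,A], logical=[C,B,G,b,E,F,A]
After op 10 (rotate(-3)): offset=4, physical=[C,B,G,b,E,F,A], logical=[E,F,A,C,B,G,b]
After op 11 (rotate(+2)): offset=6, physical=[C,B,G,b,E,F,A], logical=[A,C,B,G,b,E,F]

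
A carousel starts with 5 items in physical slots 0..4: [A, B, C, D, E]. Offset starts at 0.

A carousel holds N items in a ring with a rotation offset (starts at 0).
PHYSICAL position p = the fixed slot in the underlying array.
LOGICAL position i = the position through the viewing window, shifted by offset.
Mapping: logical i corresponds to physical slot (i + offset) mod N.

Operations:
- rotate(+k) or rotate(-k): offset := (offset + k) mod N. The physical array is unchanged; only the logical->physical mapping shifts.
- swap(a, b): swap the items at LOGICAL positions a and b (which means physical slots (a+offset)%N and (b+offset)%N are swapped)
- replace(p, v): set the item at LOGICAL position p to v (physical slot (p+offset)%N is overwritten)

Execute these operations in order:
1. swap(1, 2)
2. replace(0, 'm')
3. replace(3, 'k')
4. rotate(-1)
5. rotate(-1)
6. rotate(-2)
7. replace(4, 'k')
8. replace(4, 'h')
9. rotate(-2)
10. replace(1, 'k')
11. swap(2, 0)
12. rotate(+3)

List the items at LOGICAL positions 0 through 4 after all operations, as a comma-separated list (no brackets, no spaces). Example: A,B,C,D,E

After op 1 (swap(1, 2)): offset=0, physical=[A,C,B,D,E], logical=[A,C,B,D,E]
After op 2 (replace(0, 'm')): offset=0, physical=[m,C,B,D,E], logical=[m,C,B,D,E]
After op 3 (replace(3, 'k')): offset=0, physical=[m,C,B,k,E], logical=[m,C,B,k,E]
After op 4 (rotate(-1)): offset=4, physical=[m,C,B,k,E], logical=[E,m,C,B,k]
After op 5 (rotate(-1)): offset=3, physical=[m,C,B,k,E], logical=[k,E,m,C,B]
After op 6 (rotate(-2)): offset=1, physical=[m,C,B,k,E], logical=[C,B,k,E,m]
After op 7 (replace(4, 'k')): offset=1, physical=[k,C,B,k,E], logical=[C,B,k,E,k]
After op 8 (replace(4, 'h')): offset=1, physical=[h,C,B,k,E], logical=[C,B,k,E,h]
After op 9 (rotate(-2)): offset=4, physical=[h,C,B,k,E], logical=[E,h,C,B,k]
After op 10 (replace(1, 'k')): offset=4, physical=[k,C,B,k,E], logical=[E,k,C,B,k]
After op 11 (swap(2, 0)): offset=4, physical=[k,E,B,k,C], logical=[C,k,E,B,k]
After op 12 (rotate(+3)): offset=2, physical=[k,E,B,k,C], logical=[B,k,C,k,E]

Answer: B,k,C,k,E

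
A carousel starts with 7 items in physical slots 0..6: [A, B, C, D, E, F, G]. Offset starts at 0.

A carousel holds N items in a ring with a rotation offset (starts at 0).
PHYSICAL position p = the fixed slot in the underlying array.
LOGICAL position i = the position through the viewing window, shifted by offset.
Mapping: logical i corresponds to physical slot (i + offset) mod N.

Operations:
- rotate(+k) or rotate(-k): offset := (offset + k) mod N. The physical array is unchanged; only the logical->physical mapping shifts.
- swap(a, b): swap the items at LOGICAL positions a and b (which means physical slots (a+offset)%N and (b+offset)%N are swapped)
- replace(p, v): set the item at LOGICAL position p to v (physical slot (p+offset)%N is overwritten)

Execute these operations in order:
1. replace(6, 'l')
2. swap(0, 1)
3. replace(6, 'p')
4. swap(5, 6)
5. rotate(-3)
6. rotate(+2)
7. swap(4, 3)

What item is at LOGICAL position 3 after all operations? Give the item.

After op 1 (replace(6, 'l')): offset=0, physical=[A,B,C,D,E,F,l], logical=[A,B,C,D,E,F,l]
After op 2 (swap(0, 1)): offset=0, physical=[B,A,C,D,E,F,l], logical=[B,A,C,D,E,F,l]
After op 3 (replace(6, 'p')): offset=0, physical=[B,A,C,D,E,F,p], logical=[B,A,C,D,E,F,p]
After op 4 (swap(5, 6)): offset=0, physical=[B,A,C,D,E,p,F], logical=[B,A,C,D,E,p,F]
After op 5 (rotate(-3)): offset=4, physical=[B,A,C,D,E,p,F], logical=[E,p,F,B,A,C,D]
After op 6 (rotate(+2)): offset=6, physical=[B,A,C,D,E,p,F], logical=[F,B,A,C,D,E,p]
After op 7 (swap(4, 3)): offset=6, physical=[B,A,D,C,E,p,F], logical=[F,B,A,D,C,E,p]

Answer: D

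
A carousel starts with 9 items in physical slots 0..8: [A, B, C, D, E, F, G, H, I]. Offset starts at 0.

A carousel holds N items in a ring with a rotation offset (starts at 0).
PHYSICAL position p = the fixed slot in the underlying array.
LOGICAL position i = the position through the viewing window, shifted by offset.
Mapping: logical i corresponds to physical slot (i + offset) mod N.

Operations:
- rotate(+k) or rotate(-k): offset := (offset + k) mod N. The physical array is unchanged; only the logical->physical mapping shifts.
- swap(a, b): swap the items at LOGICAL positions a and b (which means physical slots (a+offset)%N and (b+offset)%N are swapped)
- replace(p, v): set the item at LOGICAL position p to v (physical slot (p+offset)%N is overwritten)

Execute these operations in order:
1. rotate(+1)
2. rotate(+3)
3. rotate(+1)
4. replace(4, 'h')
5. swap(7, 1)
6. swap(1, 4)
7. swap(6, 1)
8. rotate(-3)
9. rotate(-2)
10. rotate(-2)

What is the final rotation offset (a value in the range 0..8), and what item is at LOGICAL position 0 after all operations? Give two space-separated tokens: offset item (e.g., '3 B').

Answer: 7 H

Derivation:
After op 1 (rotate(+1)): offset=1, physical=[A,B,C,D,E,F,G,H,I], logical=[B,C,D,E,F,G,H,I,A]
After op 2 (rotate(+3)): offset=4, physical=[A,B,C,D,E,F,G,H,I], logical=[E,F,G,H,I,A,B,C,D]
After op 3 (rotate(+1)): offset=5, physical=[A,B,C,D,E,F,G,H,I], logical=[F,G,H,I,A,B,C,D,E]
After op 4 (replace(4, 'h')): offset=5, physical=[h,B,C,D,E,F,G,H,I], logical=[F,G,H,I,h,B,C,D,E]
After op 5 (swap(7, 1)): offset=5, physical=[h,B,C,G,E,F,D,H,I], logical=[F,D,H,I,h,B,C,G,E]
After op 6 (swap(1, 4)): offset=5, physical=[D,B,C,G,E,F,h,H,I], logical=[F,h,H,I,D,B,C,G,E]
After op 7 (swap(6, 1)): offset=5, physical=[D,B,h,G,E,F,C,H,I], logical=[F,C,H,I,D,B,h,G,E]
After op 8 (rotate(-3)): offset=2, physical=[D,B,h,G,E,F,C,H,I], logical=[h,G,E,F,C,H,I,D,B]
After op 9 (rotate(-2)): offset=0, physical=[D,B,h,G,E,F,C,H,I], logical=[D,B,h,G,E,F,C,H,I]
After op 10 (rotate(-2)): offset=7, physical=[D,B,h,G,E,F,C,H,I], logical=[H,I,D,B,h,G,E,F,C]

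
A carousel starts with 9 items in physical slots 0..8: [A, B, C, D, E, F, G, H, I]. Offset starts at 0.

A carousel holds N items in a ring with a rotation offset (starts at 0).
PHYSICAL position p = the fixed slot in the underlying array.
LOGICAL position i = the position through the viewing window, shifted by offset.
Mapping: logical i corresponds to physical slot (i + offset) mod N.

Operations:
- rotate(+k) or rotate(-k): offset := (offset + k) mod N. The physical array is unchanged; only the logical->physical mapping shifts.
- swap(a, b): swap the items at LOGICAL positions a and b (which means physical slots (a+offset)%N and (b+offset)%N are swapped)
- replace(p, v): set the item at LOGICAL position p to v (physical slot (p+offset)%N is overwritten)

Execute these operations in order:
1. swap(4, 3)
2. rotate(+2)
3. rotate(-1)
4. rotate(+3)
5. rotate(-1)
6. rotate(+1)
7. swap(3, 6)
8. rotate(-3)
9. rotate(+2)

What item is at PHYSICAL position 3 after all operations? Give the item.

After op 1 (swap(4, 3)): offset=0, physical=[A,B,C,E,D,F,G,H,I], logical=[A,B,C,E,D,F,G,H,I]
After op 2 (rotate(+2)): offset=2, physical=[A,B,C,E,D,F,G,H,I], logical=[C,E,D,F,G,H,I,A,B]
After op 3 (rotate(-1)): offset=1, physical=[A,B,C,E,D,F,G,H,I], logical=[B,C,E,D,F,G,H,I,A]
After op 4 (rotate(+3)): offset=4, physical=[A,B,C,E,D,F,G,H,I], logical=[D,F,G,H,I,A,B,C,E]
After op 5 (rotate(-1)): offset=3, physical=[A,B,C,E,D,F,G,H,I], logical=[E,D,F,G,H,I,A,B,C]
After op 6 (rotate(+1)): offset=4, physical=[A,B,C,E,D,F,G,H,I], logical=[D,F,G,H,I,A,B,C,E]
After op 7 (swap(3, 6)): offset=4, physical=[A,H,C,E,D,F,G,B,I], logical=[D,F,G,B,I,A,H,C,E]
After op 8 (rotate(-3)): offset=1, physical=[A,H,C,E,D,F,G,B,I], logical=[H,C,E,D,F,G,B,I,A]
After op 9 (rotate(+2)): offset=3, physical=[A,H,C,E,D,F,G,B,I], logical=[E,D,F,G,B,I,A,H,C]

Answer: E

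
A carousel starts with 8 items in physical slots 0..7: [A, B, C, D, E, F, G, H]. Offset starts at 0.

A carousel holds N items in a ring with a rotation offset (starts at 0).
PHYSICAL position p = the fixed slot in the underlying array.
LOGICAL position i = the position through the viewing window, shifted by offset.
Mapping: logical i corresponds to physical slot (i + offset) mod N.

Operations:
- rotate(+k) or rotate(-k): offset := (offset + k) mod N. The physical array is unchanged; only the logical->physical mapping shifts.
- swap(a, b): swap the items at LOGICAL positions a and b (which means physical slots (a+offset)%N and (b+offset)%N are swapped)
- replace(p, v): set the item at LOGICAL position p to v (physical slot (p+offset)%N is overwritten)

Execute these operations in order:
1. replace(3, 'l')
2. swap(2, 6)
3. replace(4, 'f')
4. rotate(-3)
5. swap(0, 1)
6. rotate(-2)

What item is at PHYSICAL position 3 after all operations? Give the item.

After op 1 (replace(3, 'l')): offset=0, physical=[A,B,C,l,E,F,G,H], logical=[A,B,C,l,E,F,G,H]
After op 2 (swap(2, 6)): offset=0, physical=[A,B,G,l,E,F,C,H], logical=[A,B,G,l,E,F,C,H]
After op 3 (replace(4, 'f')): offset=0, physical=[A,B,G,l,f,F,C,H], logical=[A,B,G,l,f,F,C,H]
After op 4 (rotate(-3)): offset=5, physical=[A,B,G,l,f,F,C,H], logical=[F,C,H,A,B,G,l,f]
After op 5 (swap(0, 1)): offset=5, physical=[A,B,G,l,f,C,F,H], logical=[C,F,H,A,B,G,l,f]
After op 6 (rotate(-2)): offset=3, physical=[A,B,G,l,f,C,F,H], logical=[l,f,C,F,H,A,B,G]

Answer: l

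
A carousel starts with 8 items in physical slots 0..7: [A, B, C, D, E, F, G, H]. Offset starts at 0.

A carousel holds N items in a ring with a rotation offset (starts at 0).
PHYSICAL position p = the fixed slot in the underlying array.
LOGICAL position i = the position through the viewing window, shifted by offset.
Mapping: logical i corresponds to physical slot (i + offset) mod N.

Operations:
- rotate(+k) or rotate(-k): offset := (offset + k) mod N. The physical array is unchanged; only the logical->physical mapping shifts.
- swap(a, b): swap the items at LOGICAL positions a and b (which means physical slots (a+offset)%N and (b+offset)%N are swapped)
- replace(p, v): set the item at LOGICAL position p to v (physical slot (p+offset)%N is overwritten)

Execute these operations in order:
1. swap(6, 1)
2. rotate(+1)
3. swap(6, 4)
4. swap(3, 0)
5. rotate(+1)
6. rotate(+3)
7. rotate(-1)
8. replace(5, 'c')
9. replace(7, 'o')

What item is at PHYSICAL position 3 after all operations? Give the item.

After op 1 (swap(6, 1)): offset=0, physical=[A,G,C,D,E,F,B,H], logical=[A,G,C,D,E,F,B,H]
After op 2 (rotate(+1)): offset=1, physical=[A,G,C,D,E,F,B,H], logical=[G,C,D,E,F,B,H,A]
After op 3 (swap(6, 4)): offset=1, physical=[A,G,C,D,E,H,B,F], logical=[G,C,D,E,H,B,F,A]
After op 4 (swap(3, 0)): offset=1, physical=[A,E,C,D,G,H,B,F], logical=[E,C,D,G,H,B,F,A]
After op 5 (rotate(+1)): offset=2, physical=[A,E,C,D,G,H,B,F], logical=[C,D,G,H,B,F,A,E]
After op 6 (rotate(+3)): offset=5, physical=[A,E,C,D,G,H,B,F], logical=[H,B,F,A,E,C,D,G]
After op 7 (rotate(-1)): offset=4, physical=[A,E,C,D,G,H,B,F], logical=[G,H,B,F,A,E,C,D]
After op 8 (replace(5, 'c')): offset=4, physical=[A,c,C,D,G,H,B,F], logical=[G,H,B,F,A,c,C,D]
After op 9 (replace(7, 'o')): offset=4, physical=[A,c,C,o,G,H,B,F], logical=[G,H,B,F,A,c,C,o]

Answer: o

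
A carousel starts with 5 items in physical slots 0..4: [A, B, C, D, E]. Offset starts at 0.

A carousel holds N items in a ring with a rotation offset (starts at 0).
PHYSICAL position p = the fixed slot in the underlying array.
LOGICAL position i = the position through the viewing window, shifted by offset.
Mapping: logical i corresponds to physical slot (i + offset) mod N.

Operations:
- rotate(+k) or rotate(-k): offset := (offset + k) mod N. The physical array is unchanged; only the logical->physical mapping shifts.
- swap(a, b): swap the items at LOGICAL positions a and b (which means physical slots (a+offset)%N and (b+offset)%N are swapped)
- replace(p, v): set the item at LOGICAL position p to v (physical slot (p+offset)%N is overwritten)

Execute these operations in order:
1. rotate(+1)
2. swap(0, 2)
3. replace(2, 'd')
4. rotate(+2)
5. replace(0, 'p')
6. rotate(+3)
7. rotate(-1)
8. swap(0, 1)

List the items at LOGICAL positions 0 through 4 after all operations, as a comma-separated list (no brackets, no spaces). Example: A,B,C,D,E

Answer: D,A,C,p,E

Derivation:
After op 1 (rotate(+1)): offset=1, physical=[A,B,C,D,E], logical=[B,C,D,E,A]
After op 2 (swap(0, 2)): offset=1, physical=[A,D,C,B,E], logical=[D,C,B,E,A]
After op 3 (replace(2, 'd')): offset=1, physical=[A,D,C,d,E], logical=[D,C,d,E,A]
After op 4 (rotate(+2)): offset=3, physical=[A,D,C,d,E], logical=[d,E,A,D,C]
After op 5 (replace(0, 'p')): offset=3, physical=[A,D,C,p,E], logical=[p,E,A,D,C]
After op 6 (rotate(+3)): offset=1, physical=[A,D,C,p,E], logical=[D,C,p,E,A]
After op 7 (rotate(-1)): offset=0, physical=[A,D,C,p,E], logical=[A,D,C,p,E]
After op 8 (swap(0, 1)): offset=0, physical=[D,A,C,p,E], logical=[D,A,C,p,E]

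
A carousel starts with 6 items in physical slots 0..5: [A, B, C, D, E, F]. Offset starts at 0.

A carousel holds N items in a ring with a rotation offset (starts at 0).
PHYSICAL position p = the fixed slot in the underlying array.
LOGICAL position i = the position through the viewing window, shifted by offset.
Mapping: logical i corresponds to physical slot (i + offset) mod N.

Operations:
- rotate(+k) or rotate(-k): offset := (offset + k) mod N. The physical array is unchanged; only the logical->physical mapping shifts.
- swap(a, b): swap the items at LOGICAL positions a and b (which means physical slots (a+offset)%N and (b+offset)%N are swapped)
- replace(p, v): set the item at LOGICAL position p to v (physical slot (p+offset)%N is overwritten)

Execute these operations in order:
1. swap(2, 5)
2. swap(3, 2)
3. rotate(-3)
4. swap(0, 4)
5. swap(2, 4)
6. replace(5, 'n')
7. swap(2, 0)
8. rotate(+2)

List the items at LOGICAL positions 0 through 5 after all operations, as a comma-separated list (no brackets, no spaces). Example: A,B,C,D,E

After op 1 (swap(2, 5)): offset=0, physical=[A,B,F,D,E,C], logical=[A,B,F,D,E,C]
After op 2 (swap(3, 2)): offset=0, physical=[A,B,D,F,E,C], logical=[A,B,D,F,E,C]
After op 3 (rotate(-3)): offset=3, physical=[A,B,D,F,E,C], logical=[F,E,C,A,B,D]
After op 4 (swap(0, 4)): offset=3, physical=[A,F,D,B,E,C], logical=[B,E,C,A,F,D]
After op 5 (swap(2, 4)): offset=3, physical=[A,C,D,B,E,F], logical=[B,E,F,A,C,D]
After op 6 (replace(5, 'n')): offset=3, physical=[A,C,n,B,E,F], logical=[B,E,F,A,C,n]
After op 7 (swap(2, 0)): offset=3, physical=[A,C,n,F,E,B], logical=[F,E,B,A,C,n]
After op 8 (rotate(+2)): offset=5, physical=[A,C,n,F,E,B], logical=[B,A,C,n,F,E]

Answer: B,A,C,n,F,E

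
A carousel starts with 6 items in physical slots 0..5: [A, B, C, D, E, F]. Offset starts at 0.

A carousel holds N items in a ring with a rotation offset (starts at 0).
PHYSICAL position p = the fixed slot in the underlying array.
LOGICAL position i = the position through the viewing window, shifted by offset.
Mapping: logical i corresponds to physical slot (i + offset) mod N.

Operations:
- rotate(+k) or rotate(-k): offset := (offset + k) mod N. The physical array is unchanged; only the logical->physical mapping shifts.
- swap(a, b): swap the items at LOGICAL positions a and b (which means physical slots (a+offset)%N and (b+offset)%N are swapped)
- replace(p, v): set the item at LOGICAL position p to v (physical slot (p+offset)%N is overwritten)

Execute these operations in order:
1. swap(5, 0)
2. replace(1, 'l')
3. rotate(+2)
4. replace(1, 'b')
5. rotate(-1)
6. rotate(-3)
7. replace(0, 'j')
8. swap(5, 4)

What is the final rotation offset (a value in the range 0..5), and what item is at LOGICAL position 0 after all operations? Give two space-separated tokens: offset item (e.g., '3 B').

Answer: 4 j

Derivation:
After op 1 (swap(5, 0)): offset=0, physical=[F,B,C,D,E,A], logical=[F,B,C,D,E,A]
After op 2 (replace(1, 'l')): offset=0, physical=[F,l,C,D,E,A], logical=[F,l,C,D,E,A]
After op 3 (rotate(+2)): offset=2, physical=[F,l,C,D,E,A], logical=[C,D,E,A,F,l]
After op 4 (replace(1, 'b')): offset=2, physical=[F,l,C,b,E,A], logical=[C,b,E,A,F,l]
After op 5 (rotate(-1)): offset=1, physical=[F,l,C,b,E,A], logical=[l,C,b,E,A,F]
After op 6 (rotate(-3)): offset=4, physical=[F,l,C,b,E,A], logical=[E,A,F,l,C,b]
After op 7 (replace(0, 'j')): offset=4, physical=[F,l,C,b,j,A], logical=[j,A,F,l,C,b]
After op 8 (swap(5, 4)): offset=4, physical=[F,l,b,C,j,A], logical=[j,A,F,l,b,C]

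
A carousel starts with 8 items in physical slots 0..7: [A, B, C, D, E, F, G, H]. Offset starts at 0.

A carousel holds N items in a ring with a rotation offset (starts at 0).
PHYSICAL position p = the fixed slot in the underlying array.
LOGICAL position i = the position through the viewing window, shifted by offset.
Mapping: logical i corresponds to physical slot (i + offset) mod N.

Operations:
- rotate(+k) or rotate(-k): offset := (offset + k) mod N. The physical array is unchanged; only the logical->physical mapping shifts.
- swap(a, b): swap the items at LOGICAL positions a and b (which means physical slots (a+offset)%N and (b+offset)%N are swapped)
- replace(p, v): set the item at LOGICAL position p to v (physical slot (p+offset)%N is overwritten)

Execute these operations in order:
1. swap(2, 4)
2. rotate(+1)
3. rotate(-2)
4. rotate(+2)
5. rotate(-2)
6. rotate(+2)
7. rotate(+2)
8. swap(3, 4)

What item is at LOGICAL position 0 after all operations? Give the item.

After op 1 (swap(2, 4)): offset=0, physical=[A,B,E,D,C,F,G,H], logical=[A,B,E,D,C,F,G,H]
After op 2 (rotate(+1)): offset=1, physical=[A,B,E,D,C,F,G,H], logical=[B,E,D,C,F,G,H,A]
After op 3 (rotate(-2)): offset=7, physical=[A,B,E,D,C,F,G,H], logical=[H,A,B,E,D,C,F,G]
After op 4 (rotate(+2)): offset=1, physical=[A,B,E,D,C,F,G,H], logical=[B,E,D,C,F,G,H,A]
After op 5 (rotate(-2)): offset=7, physical=[A,B,E,D,C,F,G,H], logical=[H,A,B,E,D,C,F,G]
After op 6 (rotate(+2)): offset=1, physical=[A,B,E,D,C,F,G,H], logical=[B,E,D,C,F,G,H,A]
After op 7 (rotate(+2)): offset=3, physical=[A,B,E,D,C,F,G,H], logical=[D,C,F,G,H,A,B,E]
After op 8 (swap(3, 4)): offset=3, physical=[A,B,E,D,C,F,H,G], logical=[D,C,F,H,G,A,B,E]

Answer: D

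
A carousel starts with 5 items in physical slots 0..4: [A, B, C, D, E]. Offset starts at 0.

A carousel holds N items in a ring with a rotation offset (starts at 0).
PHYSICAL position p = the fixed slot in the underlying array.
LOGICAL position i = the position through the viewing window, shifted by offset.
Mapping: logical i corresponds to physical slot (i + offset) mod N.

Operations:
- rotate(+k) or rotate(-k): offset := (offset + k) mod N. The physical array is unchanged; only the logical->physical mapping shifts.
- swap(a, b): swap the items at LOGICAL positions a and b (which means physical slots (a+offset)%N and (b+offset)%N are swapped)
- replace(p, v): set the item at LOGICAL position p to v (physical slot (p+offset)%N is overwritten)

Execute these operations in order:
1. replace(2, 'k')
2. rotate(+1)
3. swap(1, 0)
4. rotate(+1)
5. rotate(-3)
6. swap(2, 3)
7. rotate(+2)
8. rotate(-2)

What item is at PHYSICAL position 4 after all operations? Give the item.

Answer: E

Derivation:
After op 1 (replace(2, 'k')): offset=0, physical=[A,B,k,D,E], logical=[A,B,k,D,E]
After op 2 (rotate(+1)): offset=1, physical=[A,B,k,D,E], logical=[B,k,D,E,A]
After op 3 (swap(1, 0)): offset=1, physical=[A,k,B,D,E], logical=[k,B,D,E,A]
After op 4 (rotate(+1)): offset=2, physical=[A,k,B,D,E], logical=[B,D,E,A,k]
After op 5 (rotate(-3)): offset=4, physical=[A,k,B,D,E], logical=[E,A,k,B,D]
After op 6 (swap(2, 3)): offset=4, physical=[A,B,k,D,E], logical=[E,A,B,k,D]
After op 7 (rotate(+2)): offset=1, physical=[A,B,k,D,E], logical=[B,k,D,E,A]
After op 8 (rotate(-2)): offset=4, physical=[A,B,k,D,E], logical=[E,A,B,k,D]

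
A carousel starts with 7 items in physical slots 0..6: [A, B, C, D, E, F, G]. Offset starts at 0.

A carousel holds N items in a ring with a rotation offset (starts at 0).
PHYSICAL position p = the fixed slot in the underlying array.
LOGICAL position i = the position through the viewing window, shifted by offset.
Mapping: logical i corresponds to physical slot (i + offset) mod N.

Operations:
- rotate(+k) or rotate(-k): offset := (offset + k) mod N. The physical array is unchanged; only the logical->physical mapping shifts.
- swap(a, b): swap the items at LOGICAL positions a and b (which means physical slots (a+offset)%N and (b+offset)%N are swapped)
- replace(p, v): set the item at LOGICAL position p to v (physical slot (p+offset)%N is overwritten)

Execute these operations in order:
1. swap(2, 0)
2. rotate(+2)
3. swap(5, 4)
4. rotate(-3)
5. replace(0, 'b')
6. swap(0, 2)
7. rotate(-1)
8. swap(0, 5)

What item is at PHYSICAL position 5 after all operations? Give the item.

Answer: D

Derivation:
After op 1 (swap(2, 0)): offset=0, physical=[C,B,A,D,E,F,G], logical=[C,B,A,D,E,F,G]
After op 2 (rotate(+2)): offset=2, physical=[C,B,A,D,E,F,G], logical=[A,D,E,F,G,C,B]
After op 3 (swap(5, 4)): offset=2, physical=[G,B,A,D,E,F,C], logical=[A,D,E,F,C,G,B]
After op 4 (rotate(-3)): offset=6, physical=[G,B,A,D,E,F,C], logical=[C,G,B,A,D,E,F]
After op 5 (replace(0, 'b')): offset=6, physical=[G,B,A,D,E,F,b], logical=[b,G,B,A,D,E,F]
After op 6 (swap(0, 2)): offset=6, physical=[G,b,A,D,E,F,B], logical=[B,G,b,A,D,E,F]
After op 7 (rotate(-1)): offset=5, physical=[G,b,A,D,E,F,B], logical=[F,B,G,b,A,D,E]
After op 8 (swap(0, 5)): offset=5, physical=[G,b,A,F,E,D,B], logical=[D,B,G,b,A,F,E]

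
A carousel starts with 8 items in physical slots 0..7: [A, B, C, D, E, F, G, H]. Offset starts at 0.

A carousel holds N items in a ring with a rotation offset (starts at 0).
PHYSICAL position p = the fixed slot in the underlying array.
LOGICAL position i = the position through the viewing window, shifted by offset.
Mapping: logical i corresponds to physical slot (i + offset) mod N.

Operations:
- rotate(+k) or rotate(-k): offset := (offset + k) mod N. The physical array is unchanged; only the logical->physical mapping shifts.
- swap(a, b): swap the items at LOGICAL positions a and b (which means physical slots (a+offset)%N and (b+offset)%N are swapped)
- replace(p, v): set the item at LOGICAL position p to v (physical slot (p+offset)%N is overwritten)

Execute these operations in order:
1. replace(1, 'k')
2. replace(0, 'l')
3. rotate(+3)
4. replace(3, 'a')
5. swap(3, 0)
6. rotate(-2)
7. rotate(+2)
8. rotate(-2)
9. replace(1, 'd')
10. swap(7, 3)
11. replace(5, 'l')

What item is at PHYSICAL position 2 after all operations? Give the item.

Answer: d

Derivation:
After op 1 (replace(1, 'k')): offset=0, physical=[A,k,C,D,E,F,G,H], logical=[A,k,C,D,E,F,G,H]
After op 2 (replace(0, 'l')): offset=0, physical=[l,k,C,D,E,F,G,H], logical=[l,k,C,D,E,F,G,H]
After op 3 (rotate(+3)): offset=3, physical=[l,k,C,D,E,F,G,H], logical=[D,E,F,G,H,l,k,C]
After op 4 (replace(3, 'a')): offset=3, physical=[l,k,C,D,E,F,a,H], logical=[D,E,F,a,H,l,k,C]
After op 5 (swap(3, 0)): offset=3, physical=[l,k,C,a,E,F,D,H], logical=[a,E,F,D,H,l,k,C]
After op 6 (rotate(-2)): offset=1, physical=[l,k,C,a,E,F,D,H], logical=[k,C,a,E,F,D,H,l]
After op 7 (rotate(+2)): offset=3, physical=[l,k,C,a,E,F,D,H], logical=[a,E,F,D,H,l,k,C]
After op 8 (rotate(-2)): offset=1, physical=[l,k,C,a,E,F,D,H], logical=[k,C,a,E,F,D,H,l]
After op 9 (replace(1, 'd')): offset=1, physical=[l,k,d,a,E,F,D,H], logical=[k,d,a,E,F,D,H,l]
After op 10 (swap(7, 3)): offset=1, physical=[E,k,d,a,l,F,D,H], logical=[k,d,a,l,F,D,H,E]
After op 11 (replace(5, 'l')): offset=1, physical=[E,k,d,a,l,F,l,H], logical=[k,d,a,l,F,l,H,E]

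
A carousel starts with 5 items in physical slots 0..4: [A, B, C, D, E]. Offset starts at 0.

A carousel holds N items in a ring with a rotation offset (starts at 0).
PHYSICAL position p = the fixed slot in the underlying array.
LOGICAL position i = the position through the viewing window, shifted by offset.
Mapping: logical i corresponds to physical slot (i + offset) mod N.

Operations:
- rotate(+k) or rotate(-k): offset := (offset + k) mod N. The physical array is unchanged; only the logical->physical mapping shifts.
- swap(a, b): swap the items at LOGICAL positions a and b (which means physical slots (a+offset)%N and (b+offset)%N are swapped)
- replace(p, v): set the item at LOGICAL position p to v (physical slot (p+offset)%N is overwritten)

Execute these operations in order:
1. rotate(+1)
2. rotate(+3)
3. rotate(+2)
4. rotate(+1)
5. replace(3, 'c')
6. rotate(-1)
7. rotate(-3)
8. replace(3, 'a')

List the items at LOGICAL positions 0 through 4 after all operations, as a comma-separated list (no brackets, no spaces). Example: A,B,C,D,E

Answer: D,E,c,a,C

Derivation:
After op 1 (rotate(+1)): offset=1, physical=[A,B,C,D,E], logical=[B,C,D,E,A]
After op 2 (rotate(+3)): offset=4, physical=[A,B,C,D,E], logical=[E,A,B,C,D]
After op 3 (rotate(+2)): offset=1, physical=[A,B,C,D,E], logical=[B,C,D,E,A]
After op 4 (rotate(+1)): offset=2, physical=[A,B,C,D,E], logical=[C,D,E,A,B]
After op 5 (replace(3, 'c')): offset=2, physical=[c,B,C,D,E], logical=[C,D,E,c,B]
After op 6 (rotate(-1)): offset=1, physical=[c,B,C,D,E], logical=[B,C,D,E,c]
After op 7 (rotate(-3)): offset=3, physical=[c,B,C,D,E], logical=[D,E,c,B,C]
After op 8 (replace(3, 'a')): offset=3, physical=[c,a,C,D,E], logical=[D,E,c,a,C]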